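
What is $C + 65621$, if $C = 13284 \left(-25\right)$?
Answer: $-266479$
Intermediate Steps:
$C = -332100$
$C + 65621 = -332100 + 65621 = -266479$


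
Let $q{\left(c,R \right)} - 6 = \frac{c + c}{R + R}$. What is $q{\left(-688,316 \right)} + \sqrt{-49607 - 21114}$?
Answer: $\frac{302}{79} + i \sqrt{70721} \approx 3.8228 + 265.93 i$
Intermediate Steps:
$q{\left(c,R \right)} = 6 + \frac{c}{R}$ ($q{\left(c,R \right)} = 6 + \frac{c + c}{R + R} = 6 + \frac{2 c}{2 R} = 6 + 2 c \frac{1}{2 R} = 6 + \frac{c}{R}$)
$q{\left(-688,316 \right)} + \sqrt{-49607 - 21114} = \left(6 - \frac{688}{316}\right) + \sqrt{-49607 - 21114} = \left(6 - \frac{172}{79}\right) + \sqrt{-70721} = \left(6 - \frac{172}{79}\right) + i \sqrt{70721} = \frac{302}{79} + i \sqrt{70721}$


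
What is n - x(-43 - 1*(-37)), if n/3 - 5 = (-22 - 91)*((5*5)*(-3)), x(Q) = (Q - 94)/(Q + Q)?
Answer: 76295/3 ≈ 25432.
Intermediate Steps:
x(Q) = (-94 + Q)/(2*Q) (x(Q) = (-94 + Q)/((2*Q)) = (-94 + Q)*(1/(2*Q)) = (-94 + Q)/(2*Q))
n = 25440 (n = 15 + 3*((-22 - 91)*((5*5)*(-3))) = 15 + 3*(-2825*(-3)) = 15 + 3*(-113*(-75)) = 15 + 3*8475 = 15 + 25425 = 25440)
n - x(-43 - 1*(-37)) = 25440 - (-94 + (-43 - 1*(-37)))/(2*(-43 - 1*(-37))) = 25440 - (-94 + (-43 + 37))/(2*(-43 + 37)) = 25440 - (-94 - 6)/(2*(-6)) = 25440 - (-1)*(-100)/(2*6) = 25440 - 1*25/3 = 25440 - 25/3 = 76295/3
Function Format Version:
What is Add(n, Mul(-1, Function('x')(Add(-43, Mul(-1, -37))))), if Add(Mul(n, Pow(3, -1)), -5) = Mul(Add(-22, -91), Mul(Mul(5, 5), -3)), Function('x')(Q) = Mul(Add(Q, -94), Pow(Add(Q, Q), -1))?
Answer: Rational(76295, 3) ≈ 25432.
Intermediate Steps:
Function('x')(Q) = Mul(Rational(1, 2), Pow(Q, -1), Add(-94, Q)) (Function('x')(Q) = Mul(Add(-94, Q), Pow(Mul(2, Q), -1)) = Mul(Add(-94, Q), Mul(Rational(1, 2), Pow(Q, -1))) = Mul(Rational(1, 2), Pow(Q, -1), Add(-94, Q)))
n = 25440 (n = Add(15, Mul(3, Mul(Add(-22, -91), Mul(Mul(5, 5), -3)))) = Add(15, Mul(3, Mul(-113, Mul(25, -3)))) = Add(15, Mul(3, Mul(-113, -75))) = Add(15, Mul(3, 8475)) = Add(15, 25425) = 25440)
Add(n, Mul(-1, Function('x')(Add(-43, Mul(-1, -37))))) = Add(25440, Mul(-1, Mul(Rational(1, 2), Pow(Add(-43, Mul(-1, -37)), -1), Add(-94, Add(-43, Mul(-1, -37)))))) = Add(25440, Mul(-1, Mul(Rational(1, 2), Pow(Add(-43, 37), -1), Add(-94, Add(-43, 37))))) = Add(25440, Mul(-1, Mul(Rational(1, 2), Pow(-6, -1), Add(-94, -6)))) = Add(25440, Mul(-1, Mul(Rational(1, 2), Rational(-1, 6), -100))) = Add(25440, Mul(-1, Rational(25, 3))) = Add(25440, Rational(-25, 3)) = Rational(76295, 3)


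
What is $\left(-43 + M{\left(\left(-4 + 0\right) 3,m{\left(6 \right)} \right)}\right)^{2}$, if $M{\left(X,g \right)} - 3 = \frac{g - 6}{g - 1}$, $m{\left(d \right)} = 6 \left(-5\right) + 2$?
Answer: $\frac{1267876}{841} \approx 1507.6$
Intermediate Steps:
$m{\left(d \right)} = -28$ ($m{\left(d \right)} = -30 + 2 = -28$)
$M{\left(X,g \right)} = 3 + \frac{-6 + g}{-1 + g}$ ($M{\left(X,g \right)} = 3 + \frac{g - 6}{g - 1} = 3 + \frac{-6 + g}{-1 + g}$)
$\left(-43 + M{\left(\left(-4 + 0\right) 3,m{\left(6 \right)} \right)}\right)^{2} = \left(-43 + \frac{-9 + 4 \left(-28\right)}{-1 - 28}\right)^{2} = \left(-43 + \frac{-9 - 112}{-29}\right)^{2} = \left(-43 - - \frac{121}{29}\right)^{2} = \left(-43 + \frac{121}{29}\right)^{2} = \left(- \frac{1126}{29}\right)^{2} = \frac{1267876}{841}$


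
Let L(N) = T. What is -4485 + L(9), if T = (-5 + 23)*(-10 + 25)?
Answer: -4215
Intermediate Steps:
T = 270 (T = 18*15 = 270)
L(N) = 270
-4485 + L(9) = -4485 + 270 = -4215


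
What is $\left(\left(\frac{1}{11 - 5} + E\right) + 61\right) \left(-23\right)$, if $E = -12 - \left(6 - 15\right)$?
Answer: $- \frac{8027}{6} \approx -1337.8$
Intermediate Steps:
$E = -3$ ($E = -12 - \left(6 - 15\right) = -12 - -9 = -12 + 9 = -3$)
$\left(\left(\frac{1}{11 - 5} + E\right) + 61\right) \left(-23\right) = \left(\left(\frac{1}{11 - 5} - 3\right) + 61\right) \left(-23\right) = \left(\left(\frac{1}{6} - 3\right) + 61\right) \left(-23\right) = \left(- \frac{17}{6} + 61\right) \left(-23\right) = \frac{349}{6} \left(-23\right) = - \frac{8027}{6}$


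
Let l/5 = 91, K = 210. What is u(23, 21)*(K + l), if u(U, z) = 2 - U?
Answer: -13965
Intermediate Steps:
l = 455 (l = 5*91 = 455)
u(23, 21)*(K + l) = (2 - 1*23)*(210 + 455) = (2 - 23)*665 = -21*665 = -13965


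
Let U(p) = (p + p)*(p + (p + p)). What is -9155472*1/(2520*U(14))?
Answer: -190739/61740 ≈ -3.0894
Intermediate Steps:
U(p) = 6*p² (U(p) = (2*p)*(p + 2*p) = (2*p)*(3*p) = 6*p²)
-9155472*1/(2520*U(14)) = -9155472/((-12*(-210))*(6*14²)) = -9155472/(2520*(6*196)) = -9155472/(2520*1176) = -9155472/2963520 = -9155472*1/2963520 = -190739/61740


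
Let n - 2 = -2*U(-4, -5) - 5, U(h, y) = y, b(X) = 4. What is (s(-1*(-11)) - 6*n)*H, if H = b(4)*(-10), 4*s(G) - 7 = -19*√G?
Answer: 1610 + 190*√11 ≈ 2240.2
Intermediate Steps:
s(G) = 7/4 - 19*√G/4 (s(G) = 7/4 + (-19*√G)/4 = 7/4 - 19*√G/4)
n = 7 (n = 2 + (-2*(-5) - 5) = 2 + (10 - 5) = 2 + 5 = 7)
H = -40 (H = 4*(-10) = -40)
(s(-1*(-11)) - 6*n)*H = ((7/4 - 19*√11/4) - 6*7)*(-40) = ((7/4 - 19*√11/4) - 42)*(-40) = (-161/4 - 19*√11/4)*(-40) = 1610 + 190*√11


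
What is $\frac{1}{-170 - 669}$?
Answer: $- \frac{1}{839} \approx -0.0011919$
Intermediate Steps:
$\frac{1}{-170 - 669} = \frac{1}{-839} = - \frac{1}{839}$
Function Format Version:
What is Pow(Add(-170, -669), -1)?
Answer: Rational(-1, 839) ≈ -0.0011919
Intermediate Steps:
Pow(Add(-170, -669), -1) = Pow(-839, -1) = Rational(-1, 839)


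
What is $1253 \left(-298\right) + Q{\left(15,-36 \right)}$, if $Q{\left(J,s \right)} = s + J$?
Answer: $-373415$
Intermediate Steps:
$Q{\left(J,s \right)} = J + s$
$1253 \left(-298\right) + Q{\left(15,-36 \right)} = 1253 \left(-298\right) + \left(15 - 36\right) = -373394 - 21 = -373415$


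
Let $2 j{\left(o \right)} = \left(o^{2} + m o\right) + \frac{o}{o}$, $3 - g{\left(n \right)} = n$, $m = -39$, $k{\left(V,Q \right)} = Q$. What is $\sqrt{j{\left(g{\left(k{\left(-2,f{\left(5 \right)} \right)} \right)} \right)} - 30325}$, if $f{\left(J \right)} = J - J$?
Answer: $\frac{i \sqrt{121514}}{2} \approx 174.29 i$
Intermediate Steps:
$f{\left(J \right)} = 0$
$g{\left(n \right)} = 3 - n$
$j{\left(o \right)} = \frac{1}{2} + \frac{o^{2}}{2} - \frac{39 o}{2}$ ($j{\left(o \right)} = \frac{\left(o^{2} - 39 o\right) + \frac{o}{o}}{2} = \frac{\left(o^{2} - 39 o\right) + 1}{2} = \frac{1 + o^{2} - 39 o}{2} = \frac{1}{2} + \frac{o^{2}}{2} - \frac{39 o}{2}$)
$\sqrt{j{\left(g{\left(k{\left(-2,f{\left(5 \right)} \right)} \right)} \right)} - 30325} = \sqrt{\left(\frac{1}{2} + \frac{\left(3 - 0\right)^{2}}{2} - \frac{39 \left(3 - 0\right)}{2}\right) - 30325} = \sqrt{\left(\frac{1}{2} + \frac{\left(3 + 0\right)^{2}}{2} - \frac{39 \left(3 + 0\right)}{2}\right) - 30325} = \sqrt{\left(\frac{1}{2} + \frac{3^{2}}{2} - \frac{117}{2}\right) - 30325} = \sqrt{\left(\frac{1}{2} + \frac{1}{2} \cdot 9 - \frac{117}{2}\right) - 30325} = \sqrt{\left(\frac{1}{2} + \frac{9}{2} - \frac{117}{2}\right) - 30325} = \sqrt{- \frac{107}{2} - 30325} = \sqrt{- \frac{60757}{2}} = \frac{i \sqrt{121514}}{2}$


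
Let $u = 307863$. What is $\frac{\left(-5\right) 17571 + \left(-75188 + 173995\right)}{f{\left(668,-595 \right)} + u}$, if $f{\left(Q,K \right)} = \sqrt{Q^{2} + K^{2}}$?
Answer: $\frac{421464447}{11847353315} - \frac{1369 \sqrt{800249}}{11847353315} \approx 0.035471$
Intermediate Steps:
$f{\left(Q,K \right)} = \sqrt{K^{2} + Q^{2}}$
$\frac{\left(-5\right) 17571 + \left(-75188 + 173995\right)}{f{\left(668,-595 \right)} + u} = \frac{\left(-5\right) 17571 + \left(-75188 + 173995\right)}{\sqrt{\left(-595\right)^{2} + 668^{2}} + 307863} = \frac{-87855 + 98807}{\sqrt{354025 + 446224} + 307863} = \frac{10952}{\sqrt{800249} + 307863} = \frac{10952}{307863 + \sqrt{800249}}$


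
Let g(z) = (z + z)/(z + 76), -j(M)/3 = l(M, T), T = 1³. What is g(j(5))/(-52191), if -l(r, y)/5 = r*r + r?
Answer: -50/1525137 ≈ -3.2784e-5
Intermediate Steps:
T = 1
l(r, y) = -5*r - 5*r² (l(r, y) = -5*(r*r + r) = -5*(r² + r) = -5*(r + r²) = -5*r - 5*r²)
j(M) = 15*M*(1 + M) (j(M) = -(-15)*M*(1 + M) = 15*M*(1 + M))
g(z) = 2*z/(76 + z) (g(z) = (2*z)/(76 + z) = 2*z/(76 + z))
g(j(5))/(-52191) = (2*(15*5*(1 + 5))/(76 + 15*5*(1 + 5)))/(-52191) = (2*(15*5*6)/(76 + 15*5*6))*(-1/52191) = (2*450/(76 + 450))*(-1/52191) = (2*450/526)*(-1/52191) = (2*450*(1/526))*(-1/52191) = (450/263)*(-1/52191) = -50/1525137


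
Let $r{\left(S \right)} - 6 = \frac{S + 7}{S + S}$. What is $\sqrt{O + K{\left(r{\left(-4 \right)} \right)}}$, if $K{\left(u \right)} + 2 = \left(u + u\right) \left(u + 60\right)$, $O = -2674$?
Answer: $\frac{i \sqrt{124014}}{8} \approx 44.02 i$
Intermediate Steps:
$r{\left(S \right)} = 6 + \frac{7 + S}{2 S}$ ($r{\left(S \right)} = 6 + \frac{S + 7}{S + S} = 6 + \frac{7 + S}{2 S}$)
$K{\left(u \right)} = -2 + 2 u \left(60 + u\right)$ ($K{\left(u \right)} = -2 + \left(u + u\right) \left(u + 60\right) = -2 + 2 u \left(60 + u\right)$)
$\sqrt{O + K{\left(r{\left(-4 \right)} \right)}} = \sqrt{-2674 + \left(-2 + 2 \left(\frac{7 + 13 \left(-4\right)}{2 \left(-4\right)}\right)^{2} + 120 \frac{7 + 13 \left(-4\right)}{2 \left(-4\right)}\right)} = \sqrt{-2674 + \left(-2 + 2 \left(\frac{1}{2} \left(- \frac{1}{4}\right) \left(7 - 52\right)\right)^{2} + 120 \cdot \frac{1}{2} \left(- \frac{1}{4}\right) \left(7 - 52\right)\right)} = \sqrt{-2674 + \left(-2 + 2 \left(\frac{1}{2} \left(- \frac{1}{4}\right) \left(-45\right)\right)^{2} + 120 \cdot \frac{1}{2} \left(- \frac{1}{4}\right) \left(-45\right)\right)} = \sqrt{-2674 + \left(-2 + 2 \left(\frac{45}{8}\right)^{2} + 120 \cdot \frac{45}{8}\right)} = \sqrt{-2674 + \left(-2 + 2 \cdot \frac{2025}{64} + 675\right)} = \sqrt{-2674 + \left(-2 + \frac{2025}{32} + 675\right)} = \sqrt{-2674 + \frac{23561}{32}} = \sqrt{- \frac{62007}{32}} = \frac{i \sqrt{124014}}{8}$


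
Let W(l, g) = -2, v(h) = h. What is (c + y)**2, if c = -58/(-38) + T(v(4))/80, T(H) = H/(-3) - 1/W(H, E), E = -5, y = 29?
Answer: 3098146921/3326976 ≈ 931.22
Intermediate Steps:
T(H) = 1/2 - H/3 (T(H) = H/(-3) - 1/(-2) = H*(-1/3) - 1*(-1/2) = -H/3 + 1/2 = 1/2 - H/3)
c = 2765/1824 (c = -58/(-38) + (1/2 - 1/3*4)/80 = -58*(-1/38) + (1/2 - 4/3)*(1/80) = 29/19 - 5/6*1/80 = 29/19 - 1/96 = 2765/1824 ≈ 1.5159)
(c + y)**2 = (2765/1824 + 29)**2 = (55661/1824)**2 = 3098146921/3326976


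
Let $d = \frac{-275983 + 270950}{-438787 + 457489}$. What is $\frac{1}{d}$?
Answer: $- \frac{18702}{5033} \approx -3.7159$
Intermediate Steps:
$d = - \frac{5033}{18702} \approx -0.26912$
$\frac{1}{d} = \frac{1}{- \frac{5033}{18702}} = - \frac{18702}{5033}$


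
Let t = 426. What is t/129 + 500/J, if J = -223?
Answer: 10166/9589 ≈ 1.0602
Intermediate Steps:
t/129 + 500/J = 426/129 + 500/(-223) = 426*(1/129) + 500*(-1/223) = 142/43 - 500/223 = 10166/9589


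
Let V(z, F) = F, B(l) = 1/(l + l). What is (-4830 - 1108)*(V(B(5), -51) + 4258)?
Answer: -24981166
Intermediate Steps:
B(l) = 1/(2*l)
(-4830 - 1108)*(V(B(5), -51) + 4258) = (-4830 - 1108)*(-51 + 4258) = -5938*4207 = -24981166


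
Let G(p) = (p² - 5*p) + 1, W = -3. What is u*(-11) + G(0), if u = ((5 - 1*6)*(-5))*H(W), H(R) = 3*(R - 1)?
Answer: 661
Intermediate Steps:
G(p) = 1 + p² - 5*p
H(R) = -3 + 3*R (H(R) = 3*(-1 + R) = -3 + 3*R)
u = -60 (u = ((5 - 1*6)*(-5))*(-3 + 3*(-3)) = ((5 - 6)*(-5))*(-3 - 9) = -1*(-5)*(-12) = 5*(-12) = -60)
u*(-11) + G(0) = -60*(-11) + (1 + 0² - 5*0) = 660 + (1 + 0 + 0) = 660 + 1 = 661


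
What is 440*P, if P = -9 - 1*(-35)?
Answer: 11440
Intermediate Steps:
P = 26 (P = -9 + 35 = 26)
440*P = 440*26 = 11440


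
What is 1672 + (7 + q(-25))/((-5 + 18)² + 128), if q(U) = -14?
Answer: 496577/297 ≈ 1672.0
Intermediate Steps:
1672 + (7 + q(-25))/((-5 + 18)² + 128) = 1672 + (7 - 14)/((-5 + 18)² + 128) = 1672 - 7/(13² + 128) = 1672 - 7/(169 + 128) = 1672 - 7/297 = 496577/297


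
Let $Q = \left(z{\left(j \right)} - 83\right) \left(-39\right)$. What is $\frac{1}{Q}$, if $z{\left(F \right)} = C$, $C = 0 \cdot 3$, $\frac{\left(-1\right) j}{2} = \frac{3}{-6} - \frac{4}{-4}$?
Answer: $\frac{1}{3237} \approx 0.00030893$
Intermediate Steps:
$j = -1$ ($j = - 2 \left(\frac{3}{-6} - \frac{4}{-4}\right) = - 2 \left(3 \left(- \frac{1}{6}\right) - -1\right) = - 2 \left(- \frac{1}{2} + 1\right) = \left(-2\right) \frac{1}{2} = -1$)
$C = 0$
$z{\left(F \right)} = 0$
$Q = 3237$ ($Q = \left(0 - 83\right) \left(-39\right) = \left(-83\right) \left(-39\right) = 3237$)
$\frac{1}{Q} = \frac{1}{3237}$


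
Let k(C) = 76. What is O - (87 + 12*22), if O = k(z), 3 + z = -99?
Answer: -275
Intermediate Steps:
z = -102 (z = -3 - 99 = -102)
O = 76
O - (87 + 12*22) = 76 - (87 + 12*22) = 76 - (87 + 264) = 76 - 1*351 = 76 - 351 = -275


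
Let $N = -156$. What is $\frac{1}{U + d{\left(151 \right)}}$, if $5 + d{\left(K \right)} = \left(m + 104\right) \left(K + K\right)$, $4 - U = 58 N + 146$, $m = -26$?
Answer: $\frac{1}{32457} \approx 3.081 \cdot 10^{-5}$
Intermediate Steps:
$U = 8906$ ($U = 4 - \left(58 \left(-156\right) + 146\right) = 4 - \left(-9048 + 146\right) = 4 - -8902 = 4 + 8902 = 8906$)
$d{\left(K \right)} = -5 + 156 K$ ($d{\left(K \right)} = -5 + \left(-26 + 104\right) \left(K + K\right) = -5 + 78 \cdot 2 K = -5 + 156 K$)
$\frac{1}{U + d{\left(151 \right)}} = \frac{1}{8906 + \left(-5 + 156 \cdot 151\right)} = \frac{1}{8906 + \left(-5 + 23556\right)} = \frac{1}{8906 + 23551} = \frac{1}{32457}$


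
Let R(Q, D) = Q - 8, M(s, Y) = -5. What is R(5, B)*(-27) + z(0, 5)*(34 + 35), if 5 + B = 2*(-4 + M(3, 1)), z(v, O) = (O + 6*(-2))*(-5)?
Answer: 2496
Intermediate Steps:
z(v, O) = 60 - 5*O (z(v, O) = (O - 12)*(-5) = (-12 + O)*(-5) = 60 - 5*O)
B = -23 (B = -5 + 2*(-4 - 5) = -5 + 2*(-9) = -5 - 18 = -23)
R(Q, D) = -8 + Q
R(5, B)*(-27) + z(0, 5)*(34 + 35) = (-8 + 5)*(-27) + (60 - 5*5)*(34 + 35) = -3*(-27) + (60 - 25)*69 = 81 + 35*69 = 81 + 2415 = 2496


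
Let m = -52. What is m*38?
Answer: -1976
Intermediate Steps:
m*38 = -52*38 = -1976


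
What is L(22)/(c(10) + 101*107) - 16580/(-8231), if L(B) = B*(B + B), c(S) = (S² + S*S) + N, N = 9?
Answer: 23826611/11334087 ≈ 2.1022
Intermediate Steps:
c(S) = 9 + 2*S² (c(S) = (S² + S*S) + 9 = (S² + S²) + 9 = 2*S² + 9 = 9 + 2*S²)
L(B) = 2*B² (L(B) = B*(2*B) = 2*B²)
L(22)/(c(10) + 101*107) - 16580/(-8231) = (2*22²)/((9 + 2*10²) + 101*107) - 16580/(-8231) = (2*484)/((9 + 2*100) + 10807) - 16580*(-1/8231) = 968/((9 + 200) + 10807) + 16580/8231 = 968/(209 + 10807) + 16580/8231 = 968/11016 + 16580/8231 = 968*(1/11016) + 16580/8231 = 121/1377 + 16580/8231 = 23826611/11334087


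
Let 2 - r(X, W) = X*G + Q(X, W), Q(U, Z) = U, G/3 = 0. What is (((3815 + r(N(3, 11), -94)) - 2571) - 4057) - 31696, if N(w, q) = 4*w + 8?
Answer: -34527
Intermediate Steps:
G = 0 (G = 3*0 = 0)
N(w, q) = 8 + 4*w
r(X, W) = 2 - X (r(X, W) = 2 - (X*0 + X) = 2 - (0 + X) = 2 - X)
(((3815 + r(N(3, 11), -94)) - 2571) - 4057) - 31696 = (((3815 + (2 - (8 + 4*3))) - 2571) - 4057) - 31696 = (((3815 + (2 - (8 + 12))) - 2571) - 4057) - 31696 = (((3815 + (2 - 1*20)) - 2571) - 4057) - 31696 = (((3815 + (2 - 20)) - 2571) - 4057) - 31696 = (((3815 - 18) - 2571) - 4057) - 31696 = ((3797 - 2571) - 4057) - 31696 = (1226 - 4057) - 31696 = -2831 - 31696 = -34527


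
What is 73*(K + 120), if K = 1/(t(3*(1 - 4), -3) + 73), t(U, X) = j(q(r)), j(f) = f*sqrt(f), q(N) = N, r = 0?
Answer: 8761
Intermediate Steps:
j(f) = f**(3/2)
t(U, X) = 0 (t(U, X) = 0**(3/2) = 0)
K = 1/73 (K = 1/(0 + 73) = 1/73 ≈ 0.013699)
73*(K + 120) = 73*(1/73 + 120) = 73*(8761/73) = 8761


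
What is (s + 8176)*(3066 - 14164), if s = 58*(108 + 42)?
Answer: -187289848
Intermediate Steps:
s = 8700 (s = 58*150 = 8700)
(s + 8176)*(3066 - 14164) = (8700 + 8176)*(3066 - 14164) = 16876*(-11098) = -187289848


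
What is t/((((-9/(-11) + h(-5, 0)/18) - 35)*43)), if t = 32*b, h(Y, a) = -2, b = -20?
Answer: 12672/29197 ≈ 0.43402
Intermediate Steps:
t = -640 (t = 32*(-20) = -640)
t/((((-9/(-11) + h(-5, 0)/18) - 35)*43)) = -640*1/(43*((-9/(-11) - 2/18) - 35)) = -640*1/(43*((-9*(-1/11) - 2*1/18) - 35)) = -640*1/(43*((9/11 - ⅑) - 35)) = -640*1/(43*(70/99 - 35)) = -640/((-3395/99*43)) = -640/(-145985/99) = -640*(-99/145985) = 12672/29197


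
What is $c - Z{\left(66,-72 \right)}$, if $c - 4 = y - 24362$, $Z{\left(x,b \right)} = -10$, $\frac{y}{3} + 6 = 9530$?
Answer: $4224$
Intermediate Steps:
$y = 28572$ ($y = -18 + 3 \cdot 9530 = -18 + 28590 = 28572$)
$c = 4214$ ($c = 4 + \left(28572 - 24362\right) = 4 + 4210 = 4214$)
$c - Z{\left(66,-72 \right)} = 4214 - -10 = 4214 + 10 = 4224$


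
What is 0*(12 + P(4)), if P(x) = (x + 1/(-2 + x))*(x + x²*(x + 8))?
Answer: 0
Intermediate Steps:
P(x) = (x + 1/(-2 + x))*(x + x²*(8 + x))
0*(12 + P(4)) = 0*(12 + 4*(1 + 4⁴ - 14*4² + 6*4 + 6*4³)/(-2 + 4)) = 0*(12 + 4*(1 + 256 - 14*16 + 24 + 6*64)/2) = 0*(12 + 4*(½)*(1 + 256 - 224 + 24 + 384)) = 0*(12 + 4*(½)*441) = 0*(12 + 882) = 0*894 = 0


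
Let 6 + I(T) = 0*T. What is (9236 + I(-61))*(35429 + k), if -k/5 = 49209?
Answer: -1943985680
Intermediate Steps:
k = -246045 (k = -5*49209 = -246045)
I(T) = -6 (I(T) = -6 + 0*T = -6 + 0 = -6)
(9236 + I(-61))*(35429 + k) = (9236 - 6)*(35429 - 246045) = 9230*(-210616) = -1943985680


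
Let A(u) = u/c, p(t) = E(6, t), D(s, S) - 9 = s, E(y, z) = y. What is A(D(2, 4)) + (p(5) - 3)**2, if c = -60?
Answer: 529/60 ≈ 8.8167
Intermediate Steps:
D(s, S) = 9 + s
p(t) = 6
A(u) = -u/60 (A(u) = u/(-60) = u*(-1/60) = -u/60)
A(D(2, 4)) + (p(5) - 3)**2 = -(9 + 2)/60 + (6 - 3)**2 = -1/60*11 + 3**2 = -11/60 + 9 = 529/60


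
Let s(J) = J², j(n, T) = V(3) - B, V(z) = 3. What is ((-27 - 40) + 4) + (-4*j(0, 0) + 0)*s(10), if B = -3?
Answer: -2463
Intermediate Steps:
j(n, T) = 6 (j(n, T) = 3 - 1*(-3) = 3 + 3 = 6)
((-27 - 40) + 4) + (-4*j(0, 0) + 0)*s(10) = ((-27 - 40) + 4) + (-4*6 + 0)*10² = (-67 + 4) + (-24 + 0)*100 = -63 - 24*100 = -63 - 2400 = -2463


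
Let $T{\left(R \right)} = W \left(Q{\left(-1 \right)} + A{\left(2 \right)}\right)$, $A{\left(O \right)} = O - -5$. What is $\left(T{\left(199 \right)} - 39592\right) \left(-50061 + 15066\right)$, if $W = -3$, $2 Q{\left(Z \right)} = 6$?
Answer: $1386571890$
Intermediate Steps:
$A{\left(O \right)} = 5 + O$ ($A{\left(O \right)} = O + 5 = 5 + O$)
$Q{\left(Z \right)} = 3$ ($Q{\left(Z \right)} = \frac{1}{2} \cdot 6 = 3$)
$T{\left(R \right)} = -30$ ($T{\left(R \right)} = - 3 \left(3 + \left(5 + 2\right)\right) = - 3 \left(3 + 7\right) = \left(-3\right) 10 = -30$)
$\left(T{\left(199 \right)} - 39592\right) \left(-50061 + 15066\right) = \left(-30 - 39592\right) \left(-50061 + 15066\right) = \left(-39622\right) \left(-34995\right) = 1386571890$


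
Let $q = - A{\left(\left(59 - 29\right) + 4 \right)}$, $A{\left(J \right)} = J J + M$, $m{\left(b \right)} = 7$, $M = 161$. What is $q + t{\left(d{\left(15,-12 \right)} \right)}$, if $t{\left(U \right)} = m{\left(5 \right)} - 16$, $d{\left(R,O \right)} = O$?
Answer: $-1326$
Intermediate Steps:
$t{\left(U \right)} = -9$ ($t{\left(U \right)} = 7 - 16 = -9$)
$A{\left(J \right)} = 161 + J^{2}$ ($A{\left(J \right)} = J J + 161 = J^{2} + 161 = 161 + J^{2}$)
$q = -1317$ ($q = - (161 + \left(\left(59 - 29\right) + 4\right)^{2}) = - (161 + \left(30 + 4\right)^{2}) = - (161 + 34^{2}) = - (161 + 1156) = \left(-1\right) 1317 = -1317$)
$q + t{\left(d{\left(15,-12 \right)} \right)} = -1317 - 9 = -1326$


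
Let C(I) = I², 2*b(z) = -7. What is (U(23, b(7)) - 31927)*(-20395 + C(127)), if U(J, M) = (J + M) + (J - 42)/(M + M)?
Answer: 952740711/7 ≈ 1.3611e+8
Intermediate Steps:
b(z) = -7/2 (b(z) = (½)*(-7) = -7/2)
U(J, M) = J + M + (-42 + J)/(2*M) (U(J, M) = (J + M) + (-42 + J)/((2*M)) = (J + M) + (-42 + J)*(1/(2*M)) = (J + M) + (-42 + J)/(2*M) = J + M + (-42 + J)/(2*M))
(U(23, b(7)) - 31927)*(-20395 + C(127)) = ((-21 + (½)*23 - 7*(23 - 7/2)/2)/(-7/2) - 31927)*(-20395 + 127²) = (-2*(-21 + 23/2 - 7/2*39/2)/7 - 31927)*(-20395 + 16129) = (-2*(-21 + 23/2 - 273/4)/7 - 31927)*(-4266) = (-2/7*(-311/4) - 31927)*(-4266) = (311/14 - 31927)*(-4266) = -446667/14*(-4266) = 952740711/7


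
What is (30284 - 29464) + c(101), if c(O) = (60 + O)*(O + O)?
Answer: 33342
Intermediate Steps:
c(O) = 2*O*(60 + O) (c(O) = (60 + O)*(2*O) = 2*O*(60 + O))
(30284 - 29464) + c(101) = (30284 - 29464) + 2*101*(60 + 101) = 820 + 2*101*161 = 820 + 32522 = 33342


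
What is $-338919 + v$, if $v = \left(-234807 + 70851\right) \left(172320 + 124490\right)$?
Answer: $-48664119279$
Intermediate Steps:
$v = -48663780360$ ($v = \left(-163956\right) 296810 = -48663780360$)
$-338919 + v = -338919 - 48663780360 = -48664119279$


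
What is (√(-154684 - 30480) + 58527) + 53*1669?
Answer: 146984 + 2*I*√46291 ≈ 1.4698e+5 + 430.31*I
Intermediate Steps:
(√(-154684 - 30480) + 58527) + 53*1669 = (√(-185164) + 58527) + 88457 = (2*I*√46291 + 58527) + 88457 = (58527 + 2*I*√46291) + 88457 = 146984 + 2*I*√46291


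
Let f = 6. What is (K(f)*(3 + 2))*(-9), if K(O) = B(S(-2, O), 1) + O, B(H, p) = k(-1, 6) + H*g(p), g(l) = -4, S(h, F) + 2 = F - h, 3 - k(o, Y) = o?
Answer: 630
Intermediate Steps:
k(o, Y) = 3 - o
S(h, F) = -2 + F - h (S(h, F) = -2 + (F - h) = -2 + F - h)
B(H, p) = 4 - 4*H (B(H, p) = (3 - 1*(-1)) + H*(-4) = (3 + 1) - 4*H = 4 - 4*H)
K(O) = 4 - 3*O (K(O) = (4 - 4*(-2 + O - 1*(-2))) + O = (4 - 4*(-2 + O + 2)) + O = (4 - 4*O) + O = 4 - 3*O)
(K(f)*(3 + 2))*(-9) = ((4 - 3*6)*(3 + 2))*(-9) = ((4 - 18)*5)*(-9) = -14*5*(-9) = -70*(-9) = 630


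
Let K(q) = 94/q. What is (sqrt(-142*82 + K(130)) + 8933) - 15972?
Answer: -7039 + I*sqrt(49192845)/65 ≈ -7039.0 + 107.9*I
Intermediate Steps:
(sqrt(-142*82 + K(130)) + 8933) - 15972 = (sqrt(-142*82 + 94/130) + 8933) - 15972 = (sqrt(-11644 + 94*(1/130)) + 8933) - 15972 = (sqrt(-11644 + 47/65) + 8933) - 15972 = (sqrt(-756813/65) + 8933) - 15972 = (I*sqrt(49192845)/65 + 8933) - 15972 = (8933 + I*sqrt(49192845)/65) - 15972 = -7039 + I*sqrt(49192845)/65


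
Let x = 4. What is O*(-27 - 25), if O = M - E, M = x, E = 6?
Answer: 104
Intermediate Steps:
M = 4
O = -2 (O = 4 - 1*6 = 4 - 6 = -2)
O*(-27 - 25) = -2*(-27 - 25) = -2*(-52) = 104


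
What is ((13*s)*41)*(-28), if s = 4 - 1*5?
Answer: 14924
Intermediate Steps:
s = -1 (s = 4 - 5 = -1)
((13*s)*41)*(-28) = ((13*(-1))*41)*(-28) = -13*41*(-28) = -533*(-28) = 14924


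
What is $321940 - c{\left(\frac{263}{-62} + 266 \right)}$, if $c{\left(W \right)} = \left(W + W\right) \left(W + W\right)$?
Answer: $\frac{46003899}{961} \approx 47871.0$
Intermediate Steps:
$c{\left(W \right)} = 4 W^{2}$ ($c{\left(W \right)} = 2 W 2 W = 4 W^{2}$)
$321940 - c{\left(\frac{263}{-62} + 266 \right)} = 321940 - 4 \left(\frac{263}{-62} + 266\right)^{2} = 321940 - 4 \left(263 \left(- \frac{1}{62}\right) + 266\right)^{2} = 321940 - 4 \left(- \frac{263}{62} + 266\right)^{2} = 321940 - 4 \left(\frac{16229}{62}\right)^{2} = 321940 - 4 \cdot \frac{263380441}{3844} = 321940 - \frac{263380441}{961} = \frac{46003899}{961}$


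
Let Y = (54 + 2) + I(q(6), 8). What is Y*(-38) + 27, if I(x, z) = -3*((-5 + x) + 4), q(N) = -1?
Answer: -2329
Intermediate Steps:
I(x, z) = 3 - 3*x (I(x, z) = -3*(-1 + x) = 3 - 3*x)
Y = 62 (Y = (54 + 2) + (3 - 3*(-1)) = 56 + (3 + 3) = 56 + 6 = 62)
Y*(-38) + 27 = 62*(-38) + 27 = -2356 + 27 = -2329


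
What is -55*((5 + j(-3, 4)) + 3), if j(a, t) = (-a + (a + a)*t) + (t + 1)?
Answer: 440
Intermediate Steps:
j(a, t) = 1 + t - a + 2*a*t (j(a, t) = (-a + (2*a)*t) + (1 + t) = (-a + 2*a*t) + (1 + t) = 1 + t - a + 2*a*t)
-55*((5 + j(-3, 4)) + 3) = -55*((5 + (1 + 4 - 1*(-3) + 2*(-3)*4)) + 3) = -55*((5 + (1 + 4 + 3 - 24)) + 3) = -55*((5 - 16) + 3) = -55*(-11 + 3) = -55*(-8) = 440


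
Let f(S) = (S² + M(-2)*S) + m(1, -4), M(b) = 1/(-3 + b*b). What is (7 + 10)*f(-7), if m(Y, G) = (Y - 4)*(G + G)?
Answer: 1122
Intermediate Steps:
m(Y, G) = 2*G*(-4 + Y) (m(Y, G) = (-4 + Y)*(2*G) = 2*G*(-4 + Y))
M(b) = 1/(-3 + b²)
f(S) = 24 + S + S² (f(S) = (S² + S/(-3 + (-2)²)) + 2*(-4)*(-4 + 1) = (S² + S/(-3 + 4)) + 2*(-4)*(-3) = (S² + S/1) + 24 = (S² + 1*S) + 24 = (S² + S) + 24 = (S + S²) + 24 = 24 + S + S²)
(7 + 10)*f(-7) = (7 + 10)*(24 - 7 + (-7)²) = 17*(24 - 7 + 49) = 17*66 = 1122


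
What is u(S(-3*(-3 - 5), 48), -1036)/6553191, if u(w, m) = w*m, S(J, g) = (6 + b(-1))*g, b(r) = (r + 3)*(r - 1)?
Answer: -33152/2184397 ≈ -0.015177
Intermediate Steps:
b(r) = (-1 + r)*(3 + r) (b(r) = (3 + r)*(-1 + r) = (-1 + r)*(3 + r))
S(J, g) = 2*g (S(J, g) = (6 + (-3 + (-1)² + 2*(-1)))*g = (6 + (-3 + 1 - 2))*g = (6 - 4)*g = 2*g)
u(w, m) = m*w
u(S(-3*(-3 - 5), 48), -1036)/6553191 = -2072*48/6553191 = -1036*96*(1/6553191) = -99456*1/6553191 = -33152/2184397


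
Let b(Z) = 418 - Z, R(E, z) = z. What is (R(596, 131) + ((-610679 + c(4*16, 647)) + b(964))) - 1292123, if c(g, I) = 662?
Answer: -1902555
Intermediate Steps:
(R(596, 131) + ((-610679 + c(4*16, 647)) + b(964))) - 1292123 = (131 + ((-610679 + 662) + (418 - 1*964))) - 1292123 = (131 + (-610017 + (418 - 964))) - 1292123 = (131 + (-610017 - 546)) - 1292123 = (131 - 610563) - 1292123 = -610432 - 1292123 = -1902555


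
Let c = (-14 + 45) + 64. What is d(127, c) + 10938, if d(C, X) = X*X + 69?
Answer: 20032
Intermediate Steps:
c = 95 (c = 31 + 64 = 95)
d(C, X) = 69 + X² (d(C, X) = X² + 69 = 69 + X²)
d(127, c) + 10938 = (69 + 95²) + 10938 = (69 + 9025) + 10938 = 9094 + 10938 = 20032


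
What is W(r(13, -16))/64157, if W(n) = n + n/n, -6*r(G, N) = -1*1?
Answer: 7/384942 ≈ 1.8185e-5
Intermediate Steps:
r(G, N) = ⅙ (r(G, N) = -(-1)/6 = -⅙*(-1) = ⅙)
W(n) = 1 + n (W(n) = n + 1 = 1 + n)
W(r(13, -16))/64157 = (1 + ⅙)/64157 = (7/6)*(1/64157) = 7/384942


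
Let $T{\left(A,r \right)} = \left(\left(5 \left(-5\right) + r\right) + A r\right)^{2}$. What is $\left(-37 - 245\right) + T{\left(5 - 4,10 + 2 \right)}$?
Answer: $-281$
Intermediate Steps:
$T{\left(A,r \right)} = \left(-25 + r + A r\right)^{2}$ ($T{\left(A,r \right)} = \left(\left(-25 + r\right) + A r\right)^{2} = \left(-25 + r + A r\right)^{2}$)
$\left(-37 - 245\right) + T{\left(5 - 4,10 + 2 \right)} = \left(-37 - 245\right) + \left(-25 + \left(10 + 2\right) + \left(5 - 4\right) \left(10 + 2\right)\right)^{2} = -282 + \left(-25 + 12 + 1 \cdot 12\right)^{2} = -282 + \left(-25 + 12 + 12\right)^{2} = -282 + \left(-1\right)^{2} = -282 + 1 = -281$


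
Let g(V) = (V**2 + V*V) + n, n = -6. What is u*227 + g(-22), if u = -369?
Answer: -82801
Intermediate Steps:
g(V) = -6 + 2*V**2 (g(V) = (V**2 + V*V) - 6 = (V**2 + V**2) - 6 = 2*V**2 - 6 = -6 + 2*V**2)
u*227 + g(-22) = -369*227 + (-6 + 2*(-22)**2) = -83763 + (-6 + 2*484) = -83763 + (-6 + 968) = -83763 + 962 = -82801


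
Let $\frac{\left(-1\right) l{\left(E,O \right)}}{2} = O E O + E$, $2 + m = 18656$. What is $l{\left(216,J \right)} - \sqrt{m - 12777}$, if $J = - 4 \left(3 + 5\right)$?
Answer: $-442800 - 3 \sqrt{653} \approx -4.4288 \cdot 10^{5}$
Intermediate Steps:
$m = 18654$ ($m = -2 + 18656 = 18654$)
$J = -32$ ($J = \left(-4\right) 8 = -32$)
$l{\left(E,O \right)} = - 2 E - 2 E O^{2}$ ($l{\left(E,O \right)} = - 2 \left(O E O + E\right) = - 2 \left(E O O + E\right) = - 2 \left(E O^{2} + E\right) = - 2 \left(E + E O^{2}\right) = - 2 E - 2 E O^{2}$)
$l{\left(216,J \right)} - \sqrt{m - 12777} = \left(-2\right) 216 \left(1 + \left(-32\right)^{2}\right) - \sqrt{18654 - 12777} = \left(-2\right) 216 \left(1 + 1024\right) - \sqrt{5877} = \left(-2\right) 216 \cdot 1025 - 3 \sqrt{653} = -442800 - 3 \sqrt{653}$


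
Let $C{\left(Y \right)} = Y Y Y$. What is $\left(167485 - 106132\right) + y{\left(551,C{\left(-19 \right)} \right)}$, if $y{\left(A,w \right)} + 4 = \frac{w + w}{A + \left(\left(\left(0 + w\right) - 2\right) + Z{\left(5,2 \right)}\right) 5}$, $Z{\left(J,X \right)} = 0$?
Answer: $\frac{1035393932}{16877} \approx 61349.0$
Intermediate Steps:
$C{\left(Y \right)} = Y^{3}$ ($C{\left(Y \right)} = Y^{2} Y = Y^{3}$)
$y{\left(A,w \right)} = -4 + \frac{2 w}{-10 + A + 5 w}$ ($y{\left(A,w \right)} = -4 + \frac{w + w}{A + \left(\left(\left(0 + w\right) - 2\right) + 0\right) 5} = -4 + \frac{2 w}{A + \left(\left(w - 2\right) + 0\right) 5} = -4 + \frac{2 w}{A + \left(\left(-2 + w\right) + 0\right) 5} = -4 + \frac{2 w}{A + \left(-2 + w\right) 5} = -4 + \frac{2 w}{A + \left(-10 + 5 w\right)} = -4 + \frac{2 w}{-10 + A + 5 w}$)
$\left(167485 - 106132\right) + y{\left(551,C{\left(-19 \right)} \right)} = \left(167485 - 106132\right) + \frac{2 \left(20 - 9 \left(-19\right)^{3} - 1102\right)}{-10 + 551 + 5 \left(-19\right)^{3}} = 61353 + \frac{2 \left(20 - -61731 - 1102\right)}{-10 + 551 + 5 \left(-6859\right)} = 61353 + \frac{2 \left(20 + 61731 - 1102\right)}{-10 + 551 - 34295} = 61353 + 2 \frac{1}{-33754} \cdot 60649 = 61353 + 2 \left(- \frac{1}{33754}\right) 60649 = 61353 - \frac{60649}{16877} = \frac{1035393932}{16877}$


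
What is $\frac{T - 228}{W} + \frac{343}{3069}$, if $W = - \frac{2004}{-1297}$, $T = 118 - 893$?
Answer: $- \frac{1330582369}{2050092} \approx -649.04$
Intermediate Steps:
$T = -775$ ($T = 118 - 893 = -775$)
$W = \frac{2004}{1297}$ ($W = \left(-2004\right) \left(- \frac{1}{1297}\right) = \frac{2004}{1297} \approx 1.5451$)
$\frac{T - 228}{W} + \frac{343}{3069} = \frac{-775 - 228}{\frac{2004}{1297}} + \frac{343}{3069} = \left(-775 - 228\right) \frac{1297}{2004} + 343 \cdot \frac{1}{3069} = \left(-1003\right) \frac{1297}{2004} + \frac{343}{3069} = - \frac{1300891}{2004} + \frac{343}{3069} = - \frac{1330582369}{2050092}$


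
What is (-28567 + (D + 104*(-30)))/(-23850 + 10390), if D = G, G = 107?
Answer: 1579/673 ≈ 2.3462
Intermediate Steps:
D = 107
(-28567 + (D + 104*(-30)))/(-23850 + 10390) = (-28567 + (107 + 104*(-30)))/(-23850 + 10390) = (-28567 + (107 - 3120))/(-13460) = (-28567 - 3013)*(-1/13460) = -31580*(-1/13460) = 1579/673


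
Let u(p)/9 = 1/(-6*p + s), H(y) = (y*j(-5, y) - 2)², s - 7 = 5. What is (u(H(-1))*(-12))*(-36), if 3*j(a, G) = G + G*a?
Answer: -2916/41 ≈ -71.122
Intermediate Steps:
s = 12 (s = 7 + 5 = 12)
j(a, G) = G/3 + G*a/3 (j(a, G) = (G + G*a)/3 = G/3 + G*a/3)
H(y) = (-2 - 4*y²/3)² (H(y) = (y*(y*(1 - 5)/3) - 2)² = (y*((⅓)*y*(-4)) - 2)² = (y*(-4*y/3) - 2)² = (-4*y²/3 - 2)² = (-2 - 4*y²/3)²)
u(p) = 9/(12 - 6*p) (u(p) = 9/(-6*p + 12) = 9/(12 - 6*p))
(u(H(-1))*(-12))*(-36) = (-3/(-4 + 2*(4*(3 + 2*(-1)²)²/9))*(-12))*(-36) = (-3/(-4 + 2*(4*(3 + 2*1)²/9))*(-12))*(-36) = (-3/(-4 + 2*(4*(3 + 2)²/9))*(-12))*(-36) = (-3/(-4 + 2*((4/9)*5²))*(-12))*(-36) = (-3/(-4 + 2*((4/9)*25))*(-12))*(-36) = (-3/(-4 + 2*(100/9))*(-12))*(-36) = (-3/(-4 + 200/9)*(-12))*(-36) = (-3/164/9*(-12))*(-36) = (-3*9/164*(-12))*(-36) = -27/164*(-12)*(-36) = (81/41)*(-36) = -2916/41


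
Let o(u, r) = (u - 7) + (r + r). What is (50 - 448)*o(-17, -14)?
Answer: 20696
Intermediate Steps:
o(u, r) = -7 + u + 2*r (o(u, r) = (-7 + u) + 2*r = -7 + u + 2*r)
(50 - 448)*o(-17, -14) = (50 - 448)*(-7 - 17 + 2*(-14)) = -398*(-7 - 17 - 28) = -398*(-52) = 20696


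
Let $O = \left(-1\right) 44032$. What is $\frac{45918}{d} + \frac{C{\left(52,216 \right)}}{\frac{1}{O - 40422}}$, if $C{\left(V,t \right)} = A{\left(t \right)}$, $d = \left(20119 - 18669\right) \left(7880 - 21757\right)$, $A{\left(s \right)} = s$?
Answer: $- \frac{183530213565759}{10060825} \approx -1.8242 \cdot 10^{7}$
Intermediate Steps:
$O = -44032$
$d = -20121650$ ($d = 1450 \left(-13877\right) = -20121650$)
$C{\left(V,t \right)} = t$
$\frac{45918}{d} + \frac{C{\left(52,216 \right)}}{\frac{1}{O - 40422}} = \frac{45918}{-20121650} + \frac{216}{\frac{1}{-44032 - 40422}} = 45918 \left(- \frac{1}{20121650}\right) + \frac{216}{\frac{1}{-84454}} = - \frac{22959}{10060825} + \frac{216}{- \frac{1}{84454}} = - \frac{22959}{10060825} + 216 \left(-84454\right) = - \frac{22959}{10060825} - 18242064 = - \frac{183530213565759}{10060825}$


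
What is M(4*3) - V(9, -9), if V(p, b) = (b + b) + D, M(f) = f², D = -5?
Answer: 167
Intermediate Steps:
V(p, b) = -5 + 2*b (V(p, b) = (b + b) - 5 = 2*b - 5 = -5 + 2*b)
M(4*3) - V(9, -9) = (4*3)² - (-5 + 2*(-9)) = 12² - (-5 - 18) = 144 - 1*(-23) = 144 + 23 = 167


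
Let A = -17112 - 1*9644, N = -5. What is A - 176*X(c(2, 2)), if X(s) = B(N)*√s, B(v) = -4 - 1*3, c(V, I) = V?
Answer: -26756 + 1232*√2 ≈ -25014.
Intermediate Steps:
B(v) = -7 (B(v) = -4 - 3 = -7)
X(s) = -7*√s
A = -26756 (A = -17112 - 9644 = -26756)
A - 176*X(c(2, 2)) = -26756 - 176*(-7*√2) = -26756 - (-1232)*√2 = -26756 + 1232*√2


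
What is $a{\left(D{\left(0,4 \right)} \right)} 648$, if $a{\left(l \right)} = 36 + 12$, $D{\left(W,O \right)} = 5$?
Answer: $31104$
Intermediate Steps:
$a{\left(l \right)} = 48$
$a{\left(D{\left(0,4 \right)} \right)} 648 = 48 \cdot 648 = 31104$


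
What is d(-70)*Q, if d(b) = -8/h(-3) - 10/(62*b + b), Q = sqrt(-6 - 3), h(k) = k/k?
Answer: -3527*I/147 ≈ -23.993*I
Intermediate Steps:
h(k) = 1
Q = 3*I (Q = sqrt(-9) = 3*I ≈ 3.0*I)
d(b) = -8 - 10/(63*b) (d(b) = -8/1 - 10/(62*b + b) = -8*1 - 10*1/(63*b) = -8 - 10/(63*b))
d(-70)*Q = (-8 - 10/63/(-70))*(3*I) = (-8 - 10/63*(-1/70))*(3*I) = (-8 + 1/441)*(3*I) = -3527*I/147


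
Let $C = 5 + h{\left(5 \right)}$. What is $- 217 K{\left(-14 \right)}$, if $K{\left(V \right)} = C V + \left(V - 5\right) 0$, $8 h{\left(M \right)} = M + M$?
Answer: $\frac{37975}{2} \approx 18988.0$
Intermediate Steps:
$h{\left(M \right)} = \frac{M}{4}$ ($h{\left(M \right)} = \frac{M + M}{8} = \frac{2 M}{8} = \frac{M}{4}$)
$C = \frac{25}{4}$ ($C = 5 + \frac{1}{4} \cdot 5 = 5 + \frac{5}{4} = \frac{25}{4} \approx 6.25$)
$K{\left(V \right)} = \frac{25 V}{4}$ ($K{\left(V \right)} = \frac{25 V}{4} + \left(V - 5\right) 0 = \frac{25 V}{4} + \left(-5 + V\right) 0 = \frac{25 V}{4} + 0 = \frac{25 V}{4}$)
$- 217 K{\left(-14 \right)} = - 217 \cdot \frac{25}{4} \left(-14\right) = \left(-217\right) \left(- \frac{175}{2}\right) = \frac{37975}{2}$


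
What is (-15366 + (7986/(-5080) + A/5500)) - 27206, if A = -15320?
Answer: -5947917143/139700 ≈ -42576.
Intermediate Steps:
(-15366 + (7986/(-5080) + A/5500)) - 27206 = (-15366 + (7986/(-5080) - 15320/5500)) - 27206 = (-15366 + (7986*(-1/5080) - 15320*1/5500)) - 27206 = (-15366 + (-3993/2540 - 766/275)) - 27206 = (-15366 - 608743/139700) - 27206 = -2147238943/139700 - 27206 = -5947917143/139700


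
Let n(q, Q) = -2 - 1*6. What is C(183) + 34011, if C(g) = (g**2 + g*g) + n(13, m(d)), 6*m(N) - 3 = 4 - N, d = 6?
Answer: 100981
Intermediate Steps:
m(N) = 7/6 - N/6 (m(N) = 1/2 + (4 - N)/6 = 1/2 + (2/3 - N/6) = 7/6 - N/6)
n(q, Q) = -8 (n(q, Q) = -2 - 6 = -8)
C(g) = -8 + 2*g**2 (C(g) = (g**2 + g*g) - 8 = (g**2 + g**2) - 8 = 2*g**2 - 8 = -8 + 2*g**2)
C(183) + 34011 = (-8 + 2*183**2) + 34011 = (-8 + 2*33489) + 34011 = (-8 + 66978) + 34011 = 66970 + 34011 = 100981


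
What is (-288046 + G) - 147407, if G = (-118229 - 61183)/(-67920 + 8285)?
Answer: -25968060243/59635 ≈ -4.3545e+5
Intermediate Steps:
G = 179412/59635 (G = -179412/(-59635) = -179412*(-1/59635) = 179412/59635 ≈ 3.0085)
(-288046 + G) - 147407 = (-288046 + 179412/59635) - 147407 = -17177443798/59635 - 147407 = -25968060243/59635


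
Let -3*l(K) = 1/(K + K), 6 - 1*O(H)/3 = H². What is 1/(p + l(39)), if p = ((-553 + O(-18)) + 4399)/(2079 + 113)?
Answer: 64116/84317 ≈ 0.76042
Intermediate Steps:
O(H) = 18 - 3*H²
l(K) = -1/(6*K) (l(K) = -1/(3*(K + K)) = -1/(2*K)/3 = -1/(6*K))
p = 723/548 (p = ((-553 + (18 - 3*(-18)²)) + 4399)/(2079 + 113) = ((-553 + (18 - 3*324)) + 4399)/2192 = ((-553 + (18 - 972)) + 4399)*(1/2192) = ((-553 - 954) + 4399)*(1/2192) = (-1507 + 4399)*(1/2192) = 2892*(1/2192) = 723/548 ≈ 1.3193)
1/(p + l(39)) = 1/(723/548 - ⅙/39) = 1/(723/548 - ⅙*1/39) = 1/(723/548 - 1/234) = 1/(84317/64116) = 64116/84317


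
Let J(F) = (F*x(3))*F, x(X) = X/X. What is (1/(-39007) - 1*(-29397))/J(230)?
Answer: 573344389/1031735150 ≈ 0.55571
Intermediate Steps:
x(X) = 1
J(F) = F**2 (J(F) = (F*1)*F = F*F = F**2)
(1/(-39007) - 1*(-29397))/J(230) = (1/(-39007) - 1*(-29397))/(230**2) = (-1/39007 + 29397)/52900 = (1146688778/39007)*(1/52900) = 573344389/1031735150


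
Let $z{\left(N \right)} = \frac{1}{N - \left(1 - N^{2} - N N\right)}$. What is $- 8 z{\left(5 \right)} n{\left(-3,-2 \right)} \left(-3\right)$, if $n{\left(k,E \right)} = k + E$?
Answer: $- \frac{20}{9} \approx -2.2222$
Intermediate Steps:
$n{\left(k,E \right)} = E + k$
$z{\left(N \right)} = \frac{1}{-1 + N + 2 N^{2}}$ ($z{\left(N \right)} = \frac{1}{N + \left(\left(N^{2} + N^{2}\right) - 1\right)} = \frac{1}{N + \left(2 N^{2} - 1\right)} = \frac{1}{N + \left(-1 + 2 N^{2}\right)} = \frac{1}{-1 + N + 2 N^{2}}$)
$- 8 z{\left(5 \right)} n{\left(-3,-2 \right)} \left(-3\right) = - \frac{8}{-1 + 5 + 2 \cdot 5^{2}} \left(-2 - 3\right) \left(-3\right) = - \frac{8}{-1 + 5 + 2 \cdot 25} \left(\left(-5\right) \left(-3\right)\right) = - \frac{8}{-1 + 5 + 50} \cdot 15 = - \frac{8}{54} \cdot 15 = \left(-8\right) \frac{1}{54} \cdot 15 = \left(- \frac{4}{27}\right) 15 = - \frac{20}{9}$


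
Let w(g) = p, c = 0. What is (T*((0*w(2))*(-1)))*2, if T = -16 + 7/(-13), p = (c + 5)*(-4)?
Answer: 0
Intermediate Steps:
p = -20 (p = (0 + 5)*(-4) = 5*(-4) = -20)
w(g) = -20
T = -215/13 (T = -16 + 7*(-1/13) = -16 - 7/13 = -215/13 ≈ -16.538)
(T*((0*w(2))*(-1)))*2 = -215*0*(-20)*(-1)/13*2 = -0*(-1)*2 = -215/13*0*2 = 0*2 = 0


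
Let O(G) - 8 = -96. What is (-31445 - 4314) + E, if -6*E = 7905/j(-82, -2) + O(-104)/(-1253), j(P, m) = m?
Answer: -527767535/15036 ≈ -35100.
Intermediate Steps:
O(G) = -88 (O(G) = 8 - 96 = -88)
E = 9904789/15036 (E = -(7905/(-2) - 88/(-1253))/6 = -(7905*(-1/2) - 88*(-1/1253))/6 = -(-7905/2 + 88/1253)/6 = -1/6*(-9904789/2506) = 9904789/15036 ≈ 658.74)
(-31445 - 4314) + E = (-31445 - 4314) + 9904789/15036 = -35759 + 9904789/15036 = -527767535/15036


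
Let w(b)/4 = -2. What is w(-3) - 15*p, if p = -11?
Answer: 157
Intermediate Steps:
w(b) = -8 (w(b) = 4*(-2) = -8)
w(-3) - 15*p = -8 - 15*(-11) = -8 + 165 = 157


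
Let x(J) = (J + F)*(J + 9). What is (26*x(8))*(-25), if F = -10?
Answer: 22100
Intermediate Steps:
x(J) = (-10 + J)*(9 + J) (x(J) = (J - 10)*(J + 9) = (-10 + J)*(9 + J))
(26*x(8))*(-25) = (26*(-90 + 8² - 1*8))*(-25) = (26*(-90 + 64 - 8))*(-25) = (26*(-34))*(-25) = -884*(-25) = 22100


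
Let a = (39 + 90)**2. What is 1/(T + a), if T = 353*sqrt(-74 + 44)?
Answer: 5547/93553717 - 353*I*sqrt(30)/280661151 ≈ 5.9292e-5 - 6.8889e-6*I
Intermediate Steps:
a = 16641 (a = 129**2 = 16641)
T = 353*I*sqrt(30) (T = 353*sqrt(-30) = 353*(I*sqrt(30)) = 353*I*sqrt(30) ≈ 1933.5*I)
1/(T + a) = 1/(353*I*sqrt(30) + 16641) = 1/(16641 + 353*I*sqrt(30))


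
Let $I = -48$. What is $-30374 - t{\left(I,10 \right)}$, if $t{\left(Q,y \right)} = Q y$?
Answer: $-29894$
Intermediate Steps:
$-30374 - t{\left(I,10 \right)} = -30374 - \left(-48\right) 10 = -30374 - -480 = -30374 + 480 = -29894$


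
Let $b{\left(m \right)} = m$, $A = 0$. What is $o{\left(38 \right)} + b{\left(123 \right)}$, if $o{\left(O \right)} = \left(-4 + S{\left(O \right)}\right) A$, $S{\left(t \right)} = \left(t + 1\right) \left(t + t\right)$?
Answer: $123$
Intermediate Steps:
$S{\left(t \right)} = 2 t \left(1 + t\right)$ ($S{\left(t \right)} = \left(1 + t\right) 2 t = 2 t \left(1 + t\right)$)
$o{\left(O \right)} = 0$ ($o{\left(O \right)} = \left(-4 + 2 O \left(1 + O\right)\right) 0 = 0$)
$o{\left(38 \right)} + b{\left(123 \right)} = 0 + 123 = 123$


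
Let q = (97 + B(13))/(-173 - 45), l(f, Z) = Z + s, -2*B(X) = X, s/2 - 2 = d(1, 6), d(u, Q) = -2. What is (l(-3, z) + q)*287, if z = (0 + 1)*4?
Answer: 448581/436 ≈ 1028.9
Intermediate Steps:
z = 4 (z = 1*4 = 4)
s = 0 (s = 4 + 2*(-2) = 4 - 4 = 0)
B(X) = -X/2
l(f, Z) = Z (l(f, Z) = Z + 0 = Z)
q = -181/436 (q = (97 - 1/2*13)/(-173 - 45) = (97 - 13/2)/(-218) = (181/2)*(-1/218) = -181/436 ≈ -0.41514)
(l(-3, z) + q)*287 = (4 - 181/436)*287 = (1563/436)*287 = 448581/436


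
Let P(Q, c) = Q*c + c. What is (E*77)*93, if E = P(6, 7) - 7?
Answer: 300762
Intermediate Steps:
P(Q, c) = c + Q*c
E = 42 (E = 7*(1 + 6) - 7 = 7*7 - 7 = 49 - 7 = 42)
(E*77)*93 = (42*77)*93 = 3234*93 = 300762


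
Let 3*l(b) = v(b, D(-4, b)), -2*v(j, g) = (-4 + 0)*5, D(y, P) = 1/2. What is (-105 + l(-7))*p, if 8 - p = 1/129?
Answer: -314455/387 ≈ -812.54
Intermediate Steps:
D(y, P) = ½
v(j, g) = 10 (v(j, g) = -(-4 + 0)*5/2 = -(-2)*5 = -½*(-20) = 10)
l(b) = 10/3 (l(b) = (⅓)*10 = 10/3)
p = 1031/129 (p = 8 - 1/129 = 1031/129 ≈ 7.9922)
(-105 + l(-7))*p = (-105 + 10/3)*(1031/129) = -305/3*1031/129 = -314455/387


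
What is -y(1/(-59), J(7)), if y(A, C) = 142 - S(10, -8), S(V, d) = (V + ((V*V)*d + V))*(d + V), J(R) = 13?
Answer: -1702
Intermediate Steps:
S(V, d) = (V + d)*(2*V + d*V**2) (S(V, d) = (V + (V**2*d + V))*(V + d) = (V + (d*V**2 + V))*(V + d) = (V + (V + d*V**2))*(V + d) = (2*V + d*V**2)*(V + d) = (V + d)*(2*V + d*V**2))
y(A, C) = 1702 (y(A, C) = 142 - 10*(2*10 + 2*(-8) + 10*(-8)**2 - 8*10**2) = 142 - 10*(20 - 16 + 10*64 - 8*100) = 142 - 10*(20 - 16 + 640 - 800) = 142 - 10*(-156) = 142 - 1*(-1560) = 142 + 1560 = 1702)
-y(1/(-59), J(7)) = -1*1702 = -1702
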